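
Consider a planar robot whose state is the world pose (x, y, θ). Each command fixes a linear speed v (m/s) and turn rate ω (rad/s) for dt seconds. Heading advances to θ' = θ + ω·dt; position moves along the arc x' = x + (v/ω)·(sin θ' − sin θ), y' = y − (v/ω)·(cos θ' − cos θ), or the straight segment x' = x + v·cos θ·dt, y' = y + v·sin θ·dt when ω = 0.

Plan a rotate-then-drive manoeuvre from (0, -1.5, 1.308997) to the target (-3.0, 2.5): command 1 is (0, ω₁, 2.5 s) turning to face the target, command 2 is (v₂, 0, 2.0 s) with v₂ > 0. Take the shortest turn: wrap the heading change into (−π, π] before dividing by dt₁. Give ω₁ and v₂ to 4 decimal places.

heading to target = atan2(2.5−-1.5, -3−0) = 2.2143
Δθ = wrap(2.2143 − 1.3090) = 0.9053; ω₁ = Δθ/dt₁ = 0.3621
distance = √((-3−0)² + (2.5−-1.5)²) = 5.0000; v₂ = distance/dt₂ = 2.5000

ω₁ = 0.3621, v₂ = 2.5000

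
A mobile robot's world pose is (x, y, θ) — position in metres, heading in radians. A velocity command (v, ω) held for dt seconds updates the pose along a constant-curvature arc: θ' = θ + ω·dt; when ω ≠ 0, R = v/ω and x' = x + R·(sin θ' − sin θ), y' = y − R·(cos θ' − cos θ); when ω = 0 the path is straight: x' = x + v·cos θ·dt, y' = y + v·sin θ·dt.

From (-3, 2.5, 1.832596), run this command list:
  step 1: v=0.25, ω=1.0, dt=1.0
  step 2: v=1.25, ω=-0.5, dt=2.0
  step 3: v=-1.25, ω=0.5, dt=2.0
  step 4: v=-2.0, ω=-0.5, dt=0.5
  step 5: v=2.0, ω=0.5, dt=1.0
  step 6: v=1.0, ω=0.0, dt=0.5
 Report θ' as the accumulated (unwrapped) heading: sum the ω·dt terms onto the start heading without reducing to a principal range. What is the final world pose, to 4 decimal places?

step 1: θ'=2.8326 (R=0.2500) → pose (-3.1655, 2.6735, 2.8326)
step 2: θ'=1.8326 (R=-2.5000) → pose (-4.8200, 4.4080, 1.8326)
step 3: θ'=2.8326 (R=-2.5000) → pose (-3.1655, 2.6735, 2.8326)
step 4: θ'=2.5826 (R=4.0000) → pose (-2.2605, 2.2540, 2.5826)
step 5: θ'=3.0826 (R=4.0000) → pose (-4.1460, 2.8559, 3.0826)
step 6: θ'=3.0826 (straight) → pose (-4.6451, 2.8854, 3.0826)

(-4.6451, 2.8854, 3.0826)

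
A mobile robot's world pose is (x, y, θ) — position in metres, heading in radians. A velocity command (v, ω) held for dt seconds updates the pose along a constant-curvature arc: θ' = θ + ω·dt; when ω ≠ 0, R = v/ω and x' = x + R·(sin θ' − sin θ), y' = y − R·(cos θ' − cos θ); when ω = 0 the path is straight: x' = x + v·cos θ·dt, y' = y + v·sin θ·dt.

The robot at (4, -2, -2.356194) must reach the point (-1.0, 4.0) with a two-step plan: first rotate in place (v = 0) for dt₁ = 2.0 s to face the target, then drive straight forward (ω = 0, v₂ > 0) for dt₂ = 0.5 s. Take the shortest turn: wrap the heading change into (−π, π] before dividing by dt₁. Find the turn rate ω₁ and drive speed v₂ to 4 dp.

ω₁ = -0.8307, v₂ = 15.6205

heading to target = atan2(4−-2, -1−4) = 2.2655
Δθ = wrap(2.2655 − -2.3562) = -1.6615; ω₁ = Δθ/dt₁ = -0.8307
distance = √((-1−4)² + (4−-2)²) = 7.8102; v₂ = distance/dt₂ = 15.6205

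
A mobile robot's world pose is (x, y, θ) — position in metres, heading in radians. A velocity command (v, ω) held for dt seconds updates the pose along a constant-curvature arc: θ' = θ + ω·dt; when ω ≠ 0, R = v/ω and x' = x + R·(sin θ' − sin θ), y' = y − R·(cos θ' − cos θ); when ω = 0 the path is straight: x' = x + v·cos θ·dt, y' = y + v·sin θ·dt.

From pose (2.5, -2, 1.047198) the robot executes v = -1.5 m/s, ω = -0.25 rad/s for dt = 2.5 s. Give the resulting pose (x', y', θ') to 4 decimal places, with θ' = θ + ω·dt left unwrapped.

θ' = 1.0472 + -0.25·2.5 = 0.4222
R = v/ω = -1.5/-0.25 = 6.0000
x' = 2.5 + 6.0000·(sin 0.4222 − sin 1.0472) = -0.2376
y' = -2 − 6.0000·(cos 0.4222 − cos 1.0472) = -4.4731

(-0.2376, -4.4731, 0.4222)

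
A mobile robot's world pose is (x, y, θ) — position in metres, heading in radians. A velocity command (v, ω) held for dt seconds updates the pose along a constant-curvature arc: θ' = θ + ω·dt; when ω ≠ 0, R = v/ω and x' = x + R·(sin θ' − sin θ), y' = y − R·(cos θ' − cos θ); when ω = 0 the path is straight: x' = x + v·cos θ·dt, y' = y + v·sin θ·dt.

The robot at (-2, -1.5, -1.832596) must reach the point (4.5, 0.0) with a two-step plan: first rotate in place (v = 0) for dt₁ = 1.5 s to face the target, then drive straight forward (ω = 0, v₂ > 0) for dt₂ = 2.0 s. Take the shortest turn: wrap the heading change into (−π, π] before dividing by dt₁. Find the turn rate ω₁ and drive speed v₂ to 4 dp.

heading to target = atan2(0−-1.5, 4.5−-2) = 0.2268
Δθ = wrap(0.2268 − -1.8326) = 2.0594; ω₁ = Δθ/dt₁ = 1.3729
distance = √((4.5−-2)² + (0−-1.5)²) = 6.6708; v₂ = distance/dt₂ = 3.3354

ω₁ = 1.3729, v₂ = 3.3354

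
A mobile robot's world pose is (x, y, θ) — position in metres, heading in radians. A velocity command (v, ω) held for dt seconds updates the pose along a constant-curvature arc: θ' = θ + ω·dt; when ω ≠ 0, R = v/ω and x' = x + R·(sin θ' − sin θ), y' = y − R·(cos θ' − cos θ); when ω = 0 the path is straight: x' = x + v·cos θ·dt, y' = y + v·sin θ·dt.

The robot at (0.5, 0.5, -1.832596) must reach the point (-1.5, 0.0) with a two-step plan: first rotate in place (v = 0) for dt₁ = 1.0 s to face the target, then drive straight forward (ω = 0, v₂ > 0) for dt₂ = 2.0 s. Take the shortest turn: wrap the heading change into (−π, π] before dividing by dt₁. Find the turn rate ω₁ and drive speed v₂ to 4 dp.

ω₁ = -1.0640, v₂ = 1.0308

heading to target = atan2(0−0.5, -1.5−0.5) = -2.8966
Δθ = wrap(-2.8966 − -1.8326) = -1.0640; ω₁ = Δθ/dt₁ = -1.0640
distance = √((-1.5−0.5)² + (0−0.5)²) = 2.0616; v₂ = distance/dt₂ = 1.0308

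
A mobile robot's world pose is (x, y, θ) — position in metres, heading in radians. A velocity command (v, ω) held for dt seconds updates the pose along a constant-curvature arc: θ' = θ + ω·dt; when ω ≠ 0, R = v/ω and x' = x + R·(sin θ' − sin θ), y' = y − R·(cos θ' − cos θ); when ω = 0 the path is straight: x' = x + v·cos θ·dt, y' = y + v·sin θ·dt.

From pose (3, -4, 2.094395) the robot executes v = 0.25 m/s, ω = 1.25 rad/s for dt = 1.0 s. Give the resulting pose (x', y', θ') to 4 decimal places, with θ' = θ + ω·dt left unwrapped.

(2.7865, -3.9041, 3.3444)

θ' = 2.0944 + 1.25·1.0 = 3.3444
R = v/ω = 0.25/1.25 = 0.2000
x' = 3 + 0.2000·(sin 3.3444 − sin 2.0944) = 2.7865
y' = -4 − 0.2000·(cos 3.3444 − cos 2.0944) = -3.9041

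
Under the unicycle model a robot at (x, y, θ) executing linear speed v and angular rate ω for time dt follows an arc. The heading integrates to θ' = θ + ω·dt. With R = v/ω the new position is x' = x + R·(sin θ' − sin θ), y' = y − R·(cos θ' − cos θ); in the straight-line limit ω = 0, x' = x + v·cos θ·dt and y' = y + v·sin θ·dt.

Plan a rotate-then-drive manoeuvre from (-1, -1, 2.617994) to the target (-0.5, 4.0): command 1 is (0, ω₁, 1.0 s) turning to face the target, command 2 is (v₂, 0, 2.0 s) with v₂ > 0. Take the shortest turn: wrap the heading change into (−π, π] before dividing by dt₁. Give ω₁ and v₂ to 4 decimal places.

heading to target = atan2(4−-1, -0.5−-1) = 1.4711
Δθ = wrap(1.4711 − 2.6180) = -1.1469; ω₁ = Δθ/dt₁ = -1.1469
distance = √((-0.5−-1)² + (4−-1)²) = 5.0249; v₂ = distance/dt₂ = 2.5125

ω₁ = -1.1469, v₂ = 2.5125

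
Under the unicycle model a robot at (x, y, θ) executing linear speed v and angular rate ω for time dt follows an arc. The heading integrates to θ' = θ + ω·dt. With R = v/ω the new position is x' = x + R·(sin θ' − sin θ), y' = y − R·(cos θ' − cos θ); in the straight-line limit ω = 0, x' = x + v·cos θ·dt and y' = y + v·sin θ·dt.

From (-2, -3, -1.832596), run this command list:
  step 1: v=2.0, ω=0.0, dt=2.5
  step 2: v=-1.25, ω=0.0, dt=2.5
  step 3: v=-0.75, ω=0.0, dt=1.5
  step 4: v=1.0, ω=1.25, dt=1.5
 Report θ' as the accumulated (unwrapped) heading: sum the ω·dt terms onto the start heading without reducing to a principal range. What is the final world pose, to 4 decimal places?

(-1.3875, -4.7308, 0.0424)

step 1: θ'=-1.8326 (straight) → pose (-3.2941, -7.8296, -1.8326)
step 2: θ'=-1.8326 (straight) → pose (-2.4853, -4.8111, -1.8326)
step 3: θ'=-1.8326 (straight) → pose (-2.1941, -3.7244, -1.8326)
step 4: θ'=0.0424 (R=0.8000) → pose (-1.3875, -4.7308, 0.0424)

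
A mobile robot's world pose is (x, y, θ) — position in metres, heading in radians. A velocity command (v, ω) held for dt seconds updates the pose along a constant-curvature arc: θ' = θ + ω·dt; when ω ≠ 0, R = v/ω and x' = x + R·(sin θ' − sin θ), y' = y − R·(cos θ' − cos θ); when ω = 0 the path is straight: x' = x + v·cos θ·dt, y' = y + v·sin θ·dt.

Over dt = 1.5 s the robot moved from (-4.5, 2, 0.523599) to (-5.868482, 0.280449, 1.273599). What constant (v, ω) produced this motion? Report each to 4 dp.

Δθ = 1.273599 − 0.523599 = 0.750000
ω = Δθ/dt = 0.750000/1.5 = 0.5000
R = −Δy/(cos θ' − cos θ) = -3.0000
v = R·ω = -3.0000·0.5000 = -1.5000

v = -1.5000, ω = 0.5000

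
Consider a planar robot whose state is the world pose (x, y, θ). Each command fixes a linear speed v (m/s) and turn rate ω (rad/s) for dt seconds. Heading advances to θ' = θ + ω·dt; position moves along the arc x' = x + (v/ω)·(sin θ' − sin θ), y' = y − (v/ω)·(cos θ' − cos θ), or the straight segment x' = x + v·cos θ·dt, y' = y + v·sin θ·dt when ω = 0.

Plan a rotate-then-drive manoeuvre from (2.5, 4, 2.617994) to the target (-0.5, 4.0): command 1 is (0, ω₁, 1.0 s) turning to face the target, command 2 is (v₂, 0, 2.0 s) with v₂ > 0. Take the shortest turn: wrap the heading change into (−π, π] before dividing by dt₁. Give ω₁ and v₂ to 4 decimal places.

ω₁ = 0.5236, v₂ = 1.5000

heading to target = atan2(4−4, -0.5−2.5) = 3.1416
Δθ = wrap(3.1416 − 2.6180) = 0.5236; ω₁ = Δθ/dt₁ = 0.5236
distance = √((-0.5−2.5)² + (4−4)²) = 3.0000; v₂ = distance/dt₂ = 1.5000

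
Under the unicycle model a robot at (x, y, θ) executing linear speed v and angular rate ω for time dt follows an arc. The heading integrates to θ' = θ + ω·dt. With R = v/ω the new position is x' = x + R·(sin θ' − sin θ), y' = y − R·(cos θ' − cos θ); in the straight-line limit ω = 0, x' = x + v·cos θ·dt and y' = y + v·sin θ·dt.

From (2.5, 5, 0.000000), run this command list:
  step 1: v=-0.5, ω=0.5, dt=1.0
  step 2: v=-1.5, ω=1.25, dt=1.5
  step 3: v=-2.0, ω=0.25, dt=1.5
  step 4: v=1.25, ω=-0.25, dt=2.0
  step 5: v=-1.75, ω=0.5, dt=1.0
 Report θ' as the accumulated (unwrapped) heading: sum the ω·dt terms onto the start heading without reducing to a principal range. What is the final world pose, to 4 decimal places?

step 1: θ'=0.5000 (R=-1.0000) → pose (2.0206, 4.8776, 0.5000)
step 2: θ'=2.3750 (R=-1.2000) → pose (1.7635, 2.9601, 2.3750)
step 3: θ'=2.7500 (R=-8.0000) → pose (4.2597, 1.3280, 2.7500)
step 4: θ'=2.2500 (R=-5.0000) → pose (2.2776, 2.8086, 2.2500)
step 5: θ'=2.7500 (R=-3.5000) → pose (3.6650, 1.7722, 2.7500)

(3.6650, 1.7722, 2.7500)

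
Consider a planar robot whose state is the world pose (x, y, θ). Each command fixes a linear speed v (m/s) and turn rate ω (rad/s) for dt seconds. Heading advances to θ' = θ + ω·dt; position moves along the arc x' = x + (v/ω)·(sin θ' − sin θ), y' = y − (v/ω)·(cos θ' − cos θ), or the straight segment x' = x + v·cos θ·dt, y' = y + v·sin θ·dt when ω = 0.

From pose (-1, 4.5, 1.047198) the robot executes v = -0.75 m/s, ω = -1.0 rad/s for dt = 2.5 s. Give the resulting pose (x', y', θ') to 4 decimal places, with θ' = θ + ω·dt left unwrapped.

(-2.3943, 4.7867, -1.4528)

θ' = 1.0472 + -1.0·2.5 = -1.4528
R = v/ω = -0.75/-1.0 = 0.7500
x' = -1 + 0.7500·(sin -1.4528 − sin 1.0472) = -2.3943
y' = 4.5 − 0.7500·(cos -1.4528 − cos 1.0472) = 4.7867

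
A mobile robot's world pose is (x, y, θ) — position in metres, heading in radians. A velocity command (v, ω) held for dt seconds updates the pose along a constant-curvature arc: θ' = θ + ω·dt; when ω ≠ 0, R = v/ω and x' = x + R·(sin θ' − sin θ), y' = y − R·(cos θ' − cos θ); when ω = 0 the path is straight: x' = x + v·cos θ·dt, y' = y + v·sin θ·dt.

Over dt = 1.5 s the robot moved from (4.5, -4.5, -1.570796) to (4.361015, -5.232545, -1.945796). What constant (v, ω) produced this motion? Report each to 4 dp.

Δθ = -1.945796 − -1.570796 = -0.375000
ω = Δθ/dt = -0.375000/1.5 = -0.2500
R = −Δy/(cos θ' − cos θ) = -2.0000
v = R·ω = -2.0000·-0.2500 = 0.5000

v = 0.5000, ω = -0.2500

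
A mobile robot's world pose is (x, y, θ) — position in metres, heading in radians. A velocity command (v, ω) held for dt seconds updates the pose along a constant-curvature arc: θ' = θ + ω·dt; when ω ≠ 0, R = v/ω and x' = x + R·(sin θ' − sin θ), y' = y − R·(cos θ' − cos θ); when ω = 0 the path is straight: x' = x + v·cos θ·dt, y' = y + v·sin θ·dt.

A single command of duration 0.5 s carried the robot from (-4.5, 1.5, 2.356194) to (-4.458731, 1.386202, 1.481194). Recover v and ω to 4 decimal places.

Δθ = 1.481194 − 2.356194 = -0.875000
ω = Δθ/dt = -0.875000/0.5 = -1.7500
R = −Δy/(cos θ' − cos θ) = 0.1429
v = R·ω = 0.1429·-1.7500 = -0.2500

v = -0.2500, ω = -1.7500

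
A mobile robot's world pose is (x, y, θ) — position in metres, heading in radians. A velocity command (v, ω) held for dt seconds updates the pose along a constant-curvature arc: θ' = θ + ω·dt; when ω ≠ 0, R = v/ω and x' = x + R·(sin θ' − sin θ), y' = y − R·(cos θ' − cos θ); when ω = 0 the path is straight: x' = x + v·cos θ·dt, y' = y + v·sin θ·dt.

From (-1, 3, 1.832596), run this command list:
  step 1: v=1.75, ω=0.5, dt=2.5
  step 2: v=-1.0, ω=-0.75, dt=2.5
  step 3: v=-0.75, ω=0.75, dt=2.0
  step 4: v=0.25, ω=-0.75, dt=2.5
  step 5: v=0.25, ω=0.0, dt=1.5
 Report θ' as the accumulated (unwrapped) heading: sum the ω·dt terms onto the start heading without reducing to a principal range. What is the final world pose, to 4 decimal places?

step 1: θ'=3.0826 (R=3.5000) → pose (-4.1744, 5.5880, 3.0826)
step 2: θ'=1.2076 (R=1.3333) → pose (-3.0066, 3.7833, 1.2076)
step 3: θ'=2.7076 (R=-1.0000) → pose (-2.4924, 2.5208, 2.7076)
step 4: θ'=0.8326 (R=-0.3333) → pose (-2.5988, 3.0475, 0.8326)
step 5: θ'=0.8326 (straight) → pose (-2.3464, 3.3249, 0.8326)

(-2.3464, 3.3249, 0.8326)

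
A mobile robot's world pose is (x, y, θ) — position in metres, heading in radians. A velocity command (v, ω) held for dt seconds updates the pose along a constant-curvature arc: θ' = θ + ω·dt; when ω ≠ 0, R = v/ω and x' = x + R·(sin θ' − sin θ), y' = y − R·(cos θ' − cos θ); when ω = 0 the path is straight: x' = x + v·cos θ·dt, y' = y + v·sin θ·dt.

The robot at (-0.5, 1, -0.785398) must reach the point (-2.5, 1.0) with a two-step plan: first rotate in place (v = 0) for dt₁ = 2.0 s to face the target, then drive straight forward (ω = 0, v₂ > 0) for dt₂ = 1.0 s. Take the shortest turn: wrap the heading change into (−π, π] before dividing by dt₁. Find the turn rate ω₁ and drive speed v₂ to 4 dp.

ω₁ = -1.1781, v₂ = 2.0000

heading to target = atan2(1−1, -2.5−-0.5) = 3.1416
Δθ = wrap(3.1416 − -0.7854) = -2.3562; ω₁ = Δθ/dt₁ = -1.1781
distance = √((-2.5−-0.5)² + (1−1)²) = 2.0000; v₂ = distance/dt₂ = 2.0000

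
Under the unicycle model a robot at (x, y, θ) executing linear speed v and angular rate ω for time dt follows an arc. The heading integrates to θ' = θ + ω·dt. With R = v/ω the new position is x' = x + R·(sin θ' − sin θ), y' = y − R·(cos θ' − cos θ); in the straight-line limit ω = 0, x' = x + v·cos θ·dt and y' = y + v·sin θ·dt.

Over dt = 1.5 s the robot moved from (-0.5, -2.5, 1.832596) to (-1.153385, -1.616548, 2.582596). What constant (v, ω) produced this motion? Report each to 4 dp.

v = 0.7500, ω = 0.5000

Δθ = 2.582596 − 1.832596 = 0.750000
ω = Δθ/dt = 0.750000/1.5 = 0.5000
R = −Δy/(cos θ' − cos θ) = 1.5000
v = R·ω = 1.5000·0.5000 = 0.7500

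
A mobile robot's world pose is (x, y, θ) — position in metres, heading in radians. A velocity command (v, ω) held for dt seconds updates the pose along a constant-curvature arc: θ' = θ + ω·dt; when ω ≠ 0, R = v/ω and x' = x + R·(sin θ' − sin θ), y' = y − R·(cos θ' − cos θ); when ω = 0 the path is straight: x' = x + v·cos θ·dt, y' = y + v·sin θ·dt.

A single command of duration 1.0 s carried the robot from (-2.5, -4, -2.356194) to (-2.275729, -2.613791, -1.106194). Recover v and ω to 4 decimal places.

v = -1.5000, ω = 1.2500

Δθ = -1.106194 − -2.356194 = 1.250000
ω = Δθ/dt = 1.250000/1.0 = 1.2500
R = −Δy/(cos θ' − cos θ) = -1.2000
v = R·ω = -1.2000·1.2500 = -1.5000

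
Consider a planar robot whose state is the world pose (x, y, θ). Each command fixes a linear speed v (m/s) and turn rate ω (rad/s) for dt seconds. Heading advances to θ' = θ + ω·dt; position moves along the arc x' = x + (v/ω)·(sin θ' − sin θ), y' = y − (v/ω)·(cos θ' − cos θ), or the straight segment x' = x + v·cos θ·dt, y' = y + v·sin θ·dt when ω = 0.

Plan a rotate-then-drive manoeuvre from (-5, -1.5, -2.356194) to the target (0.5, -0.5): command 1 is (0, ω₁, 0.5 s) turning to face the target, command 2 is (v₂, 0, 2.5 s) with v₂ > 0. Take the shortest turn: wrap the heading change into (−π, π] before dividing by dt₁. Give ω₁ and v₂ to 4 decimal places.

ω₁ = 5.0721, v₂ = 2.2361

heading to target = atan2(-0.5−-1.5, 0.5−-5) = 0.1799
Δθ = wrap(0.1799 − -2.3562) = 2.5360; ω₁ = Δθ/dt₁ = 5.0721
distance = √((0.5−-5)² + (-0.5−-1.5)²) = 5.5902; v₂ = distance/dt₂ = 2.2361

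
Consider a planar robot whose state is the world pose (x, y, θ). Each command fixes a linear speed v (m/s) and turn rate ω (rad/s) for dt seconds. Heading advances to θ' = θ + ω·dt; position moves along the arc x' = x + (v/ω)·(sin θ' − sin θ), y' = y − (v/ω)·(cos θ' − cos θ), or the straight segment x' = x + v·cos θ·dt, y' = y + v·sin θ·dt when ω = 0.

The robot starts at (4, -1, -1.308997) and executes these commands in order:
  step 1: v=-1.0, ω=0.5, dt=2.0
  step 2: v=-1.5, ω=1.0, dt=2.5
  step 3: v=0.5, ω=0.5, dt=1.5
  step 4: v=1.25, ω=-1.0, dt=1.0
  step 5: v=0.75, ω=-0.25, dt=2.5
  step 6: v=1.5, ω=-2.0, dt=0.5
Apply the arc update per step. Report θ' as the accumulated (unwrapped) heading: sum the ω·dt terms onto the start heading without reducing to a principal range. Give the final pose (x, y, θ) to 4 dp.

(-0.1449, 1.6237, 0.3160)

step 1: θ'=-0.3090 (R=-2.0000) → pose (2.6764, 0.3876, -0.3090)
step 2: θ'=2.1910 (R=-1.5000) → pose (0.9996, -1.9131, 2.1910)
step 3: θ'=2.9410 (R=1.0000) → pose (0.3851, -1.5144, 2.9410)
step 4: θ'=1.9410 (R=-1.2500) → pose (-0.5312, -0.7417, 1.9410)
step 5: θ'=1.3160 (R=-3.0000) → pose (-0.6376, 1.0999, 1.3160)
step 6: θ'=0.3160 (R=-0.7500) → pose (-0.1449, 1.6237, 0.3160)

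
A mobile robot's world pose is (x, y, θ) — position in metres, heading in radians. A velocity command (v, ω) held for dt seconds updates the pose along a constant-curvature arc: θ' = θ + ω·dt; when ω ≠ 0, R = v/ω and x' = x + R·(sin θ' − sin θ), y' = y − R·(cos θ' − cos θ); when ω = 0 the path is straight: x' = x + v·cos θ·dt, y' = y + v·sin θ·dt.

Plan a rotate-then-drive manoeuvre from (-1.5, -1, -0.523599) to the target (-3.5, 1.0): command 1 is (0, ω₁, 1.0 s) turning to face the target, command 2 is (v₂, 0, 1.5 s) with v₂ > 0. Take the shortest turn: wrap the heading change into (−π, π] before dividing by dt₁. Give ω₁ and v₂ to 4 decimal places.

heading to target = atan2(1−-1, -3.5−-1.5) = 2.3562
Δθ = wrap(2.3562 − -0.5236) = 2.8798; ω₁ = Δθ/dt₁ = 2.8798
distance = √((-3.5−-1.5)² + (1−-1)²) = 2.8284; v₂ = distance/dt₂ = 1.8856

ω₁ = 2.8798, v₂ = 1.8856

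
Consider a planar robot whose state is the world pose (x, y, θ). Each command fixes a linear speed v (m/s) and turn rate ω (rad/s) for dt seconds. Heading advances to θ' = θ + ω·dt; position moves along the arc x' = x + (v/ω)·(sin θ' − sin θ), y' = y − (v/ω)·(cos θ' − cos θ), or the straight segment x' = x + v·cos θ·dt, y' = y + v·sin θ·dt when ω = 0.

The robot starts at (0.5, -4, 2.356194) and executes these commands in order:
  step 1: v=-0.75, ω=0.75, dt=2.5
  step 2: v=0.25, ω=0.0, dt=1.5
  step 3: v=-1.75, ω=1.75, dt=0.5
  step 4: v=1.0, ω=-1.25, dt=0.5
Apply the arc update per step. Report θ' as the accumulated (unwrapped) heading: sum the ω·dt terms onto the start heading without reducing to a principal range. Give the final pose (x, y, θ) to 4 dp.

step 1: θ'=4.2312 (R=-1.0000) → pose (2.0935, -3.7557, 4.2312)
step 2: θ'=4.2312 (straight) → pose (1.9200, -4.0881, 4.2312)
step 3: θ'=5.1062 (R=-1.0000) → pose (1.9570, -3.2416, 5.1062)
step 4: θ'=4.4812 (R=-0.8000) → pose (1.9969, -3.7319, 4.4812)

(1.9969, -3.7319, 4.4812)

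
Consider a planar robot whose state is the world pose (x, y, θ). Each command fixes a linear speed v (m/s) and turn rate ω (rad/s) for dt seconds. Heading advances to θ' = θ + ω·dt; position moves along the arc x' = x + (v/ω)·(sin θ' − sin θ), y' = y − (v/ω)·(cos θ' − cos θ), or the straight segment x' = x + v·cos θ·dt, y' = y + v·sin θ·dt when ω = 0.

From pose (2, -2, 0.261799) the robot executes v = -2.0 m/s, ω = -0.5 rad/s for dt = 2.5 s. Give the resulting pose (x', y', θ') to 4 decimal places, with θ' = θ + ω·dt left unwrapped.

(-2.3754, -0.3371, -0.9882)

θ' = 0.2618 + -0.5·2.5 = -0.9882
R = v/ω = -2.0/-0.5 = 4.0000
x' = 2 + 4.0000·(sin -0.9882 − sin 0.2618) = -2.3754
y' = -2 − 4.0000·(cos -0.9882 − cos 0.2618) = -0.3371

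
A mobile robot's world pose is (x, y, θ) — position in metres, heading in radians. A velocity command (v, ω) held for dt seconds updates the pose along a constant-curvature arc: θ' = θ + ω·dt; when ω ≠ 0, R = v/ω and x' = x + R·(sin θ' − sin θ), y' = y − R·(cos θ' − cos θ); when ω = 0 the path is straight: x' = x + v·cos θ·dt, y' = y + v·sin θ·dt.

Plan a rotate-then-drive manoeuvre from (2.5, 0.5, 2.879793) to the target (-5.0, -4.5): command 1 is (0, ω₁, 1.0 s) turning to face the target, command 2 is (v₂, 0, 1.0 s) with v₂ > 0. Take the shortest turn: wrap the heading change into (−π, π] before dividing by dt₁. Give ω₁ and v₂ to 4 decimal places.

heading to target = atan2(-4.5−0.5, -5−2.5) = -2.5536
Δθ = wrap(-2.5536 − 2.8798) = 0.8498; ω₁ = Δθ/dt₁ = 0.8498
distance = √((-5−2.5)² + (-4.5−0.5)²) = 9.0139; v₂ = distance/dt₂ = 9.0139

ω₁ = 0.8498, v₂ = 9.0139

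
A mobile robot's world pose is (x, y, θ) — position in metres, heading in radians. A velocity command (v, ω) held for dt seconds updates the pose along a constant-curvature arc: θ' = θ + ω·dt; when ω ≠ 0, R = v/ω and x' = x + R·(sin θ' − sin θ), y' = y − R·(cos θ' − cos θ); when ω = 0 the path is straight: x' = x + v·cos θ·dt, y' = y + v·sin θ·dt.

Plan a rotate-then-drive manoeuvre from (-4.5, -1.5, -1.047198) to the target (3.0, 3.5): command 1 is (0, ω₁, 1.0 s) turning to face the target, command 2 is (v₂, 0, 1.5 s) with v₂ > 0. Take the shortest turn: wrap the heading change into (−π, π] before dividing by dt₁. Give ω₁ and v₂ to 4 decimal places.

heading to target = atan2(3.5−-1.5, 3−-4.5) = 0.5880
Δθ = wrap(0.5880 − -1.0472) = 1.6352; ω₁ = Δθ/dt₁ = 1.6352
distance = √((3−-4.5)² + (3.5−-1.5)²) = 9.0139; v₂ = distance/dt₂ = 6.0093

ω₁ = 1.6352, v₂ = 6.0093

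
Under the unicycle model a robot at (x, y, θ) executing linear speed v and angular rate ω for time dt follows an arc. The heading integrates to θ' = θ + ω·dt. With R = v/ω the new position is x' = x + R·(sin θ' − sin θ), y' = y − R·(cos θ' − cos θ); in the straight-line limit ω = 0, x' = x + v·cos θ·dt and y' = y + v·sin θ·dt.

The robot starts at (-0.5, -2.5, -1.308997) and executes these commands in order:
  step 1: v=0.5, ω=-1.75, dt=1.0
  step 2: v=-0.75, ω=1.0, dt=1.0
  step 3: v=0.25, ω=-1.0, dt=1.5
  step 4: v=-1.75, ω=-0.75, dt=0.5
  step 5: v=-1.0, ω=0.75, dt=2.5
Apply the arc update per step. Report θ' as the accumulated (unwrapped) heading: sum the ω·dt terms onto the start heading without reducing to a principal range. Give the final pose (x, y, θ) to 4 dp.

(2.3684, -2.7582, -2.0590)

step 1: θ'=-3.0590 (R=-0.2857) → pose (-0.7524, -2.8587, -3.0590)
step 2: θ'=-2.0590 (R=-0.7500) → pose (-0.1519, -2.4630, -2.0590)
step 3: θ'=-3.5590 (R=-0.2500) → pose (-0.4740, -2.5743, -3.5590)
step 4: θ'=-3.9340 (R=2.3333) → pose (0.2415, -3.0690, -3.9340)
step 5: θ'=-2.0590 (R=-1.3333) → pose (2.3684, -2.7582, -2.0590)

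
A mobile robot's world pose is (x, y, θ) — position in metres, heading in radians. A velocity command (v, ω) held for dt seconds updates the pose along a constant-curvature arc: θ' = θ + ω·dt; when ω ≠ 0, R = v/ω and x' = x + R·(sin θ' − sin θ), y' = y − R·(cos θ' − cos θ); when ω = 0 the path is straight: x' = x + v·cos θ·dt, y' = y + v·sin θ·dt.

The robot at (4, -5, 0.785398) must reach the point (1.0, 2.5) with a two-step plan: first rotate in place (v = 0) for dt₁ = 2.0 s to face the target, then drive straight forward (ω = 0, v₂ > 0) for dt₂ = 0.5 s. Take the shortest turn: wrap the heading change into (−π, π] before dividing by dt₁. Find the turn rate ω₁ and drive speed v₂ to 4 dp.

ω₁ = 0.5830, v₂ = 16.1555

heading to target = atan2(2.5−-5, 1−4) = 1.9513
Δθ = wrap(1.9513 − 0.7854) = 1.1659; ω₁ = Δθ/dt₁ = 0.5830
distance = √((1−4)² + (2.5−-5)²) = 8.0777; v₂ = distance/dt₂ = 16.1555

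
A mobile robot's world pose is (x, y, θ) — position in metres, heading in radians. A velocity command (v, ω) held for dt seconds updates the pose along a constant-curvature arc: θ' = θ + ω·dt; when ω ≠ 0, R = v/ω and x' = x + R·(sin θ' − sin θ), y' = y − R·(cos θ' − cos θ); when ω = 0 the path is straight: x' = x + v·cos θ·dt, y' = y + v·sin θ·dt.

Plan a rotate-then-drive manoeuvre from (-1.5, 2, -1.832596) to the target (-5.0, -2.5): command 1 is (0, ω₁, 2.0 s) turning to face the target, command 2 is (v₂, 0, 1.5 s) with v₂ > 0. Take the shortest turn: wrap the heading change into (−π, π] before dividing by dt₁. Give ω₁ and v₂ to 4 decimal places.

heading to target = atan2(-2.5−2, -5−-1.5) = -2.2318
Δθ = wrap(-2.2318 − -1.8326) = -0.3992; ω₁ = Δθ/dt₁ = -0.1996
distance = √((-5−-1.5)² + (-2.5−2)²) = 5.7009; v₂ = distance/dt₂ = 3.8006

ω₁ = -0.1996, v₂ = 3.8006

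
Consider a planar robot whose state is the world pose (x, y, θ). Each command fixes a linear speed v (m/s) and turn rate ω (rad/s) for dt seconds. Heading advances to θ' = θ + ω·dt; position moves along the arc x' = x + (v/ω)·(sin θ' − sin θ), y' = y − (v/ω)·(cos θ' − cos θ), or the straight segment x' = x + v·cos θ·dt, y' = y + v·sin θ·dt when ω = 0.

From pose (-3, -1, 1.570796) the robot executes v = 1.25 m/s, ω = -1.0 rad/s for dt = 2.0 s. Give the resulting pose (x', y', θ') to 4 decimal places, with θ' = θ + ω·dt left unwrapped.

(-1.2298, 0.1366, -0.4292)

θ' = 1.5708 + -1.0·2.0 = -0.4292
R = v/ω = 1.25/-1.0 = -1.2500
x' = -3 + -1.2500·(sin -0.4292 − sin 1.5708) = -1.2298
y' = -1 − -1.2500·(cos -0.4292 − cos 1.5708) = 0.1366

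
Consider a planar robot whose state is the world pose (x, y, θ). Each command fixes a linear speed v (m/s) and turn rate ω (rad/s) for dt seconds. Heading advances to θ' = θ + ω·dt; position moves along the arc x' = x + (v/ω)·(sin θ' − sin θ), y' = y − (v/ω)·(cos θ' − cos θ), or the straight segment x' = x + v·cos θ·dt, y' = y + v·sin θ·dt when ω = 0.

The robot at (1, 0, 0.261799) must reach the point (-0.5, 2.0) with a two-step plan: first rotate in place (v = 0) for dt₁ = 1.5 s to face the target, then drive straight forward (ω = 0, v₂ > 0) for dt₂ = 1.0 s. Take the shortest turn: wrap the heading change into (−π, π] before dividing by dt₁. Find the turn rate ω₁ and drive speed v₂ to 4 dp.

ω₁ = 1.3017, v₂ = 2.5000

heading to target = atan2(2−0, -0.5−1) = 2.2143
Δθ = wrap(2.2143 − 0.2618) = 1.9525; ω₁ = Δθ/dt₁ = 1.3017
distance = √((-0.5−1)² + (2−0)²) = 2.5000; v₂ = distance/dt₂ = 2.5000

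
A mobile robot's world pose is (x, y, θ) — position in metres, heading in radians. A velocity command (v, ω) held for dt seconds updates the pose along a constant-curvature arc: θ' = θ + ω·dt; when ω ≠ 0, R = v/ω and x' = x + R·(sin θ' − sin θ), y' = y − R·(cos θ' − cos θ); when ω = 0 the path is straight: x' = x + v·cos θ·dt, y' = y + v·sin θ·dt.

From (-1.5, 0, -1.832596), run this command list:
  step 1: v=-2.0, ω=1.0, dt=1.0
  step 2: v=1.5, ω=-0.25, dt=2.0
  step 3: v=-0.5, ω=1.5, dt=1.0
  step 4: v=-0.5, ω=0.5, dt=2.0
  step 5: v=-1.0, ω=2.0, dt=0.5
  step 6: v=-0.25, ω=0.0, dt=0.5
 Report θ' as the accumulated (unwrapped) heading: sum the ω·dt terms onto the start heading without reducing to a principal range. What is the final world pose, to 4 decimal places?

(-1.5761, -1.6825, 2.1674)

step 1: θ'=-0.8326 (R=-2.0000) → pose (-1.9525, 1.8636, -0.8326)
step 2: θ'=-1.3326 (R=-6.0000) → pose (-0.5600, -0.7585, -1.3326)
step 3: θ'=0.1674 (R=-0.3333) → pose (-0.9395, -0.5084, 0.1674)
step 4: θ'=1.1674 (R=-1.0000) → pose (-1.6926, -1.1019, 1.1674)
step 5: θ'=2.1674 (R=-0.5000) → pose (-1.6463, -1.5791, 2.1674)
step 6: θ'=2.1674 (straight) → pose (-1.5761, -1.6825, 2.1674)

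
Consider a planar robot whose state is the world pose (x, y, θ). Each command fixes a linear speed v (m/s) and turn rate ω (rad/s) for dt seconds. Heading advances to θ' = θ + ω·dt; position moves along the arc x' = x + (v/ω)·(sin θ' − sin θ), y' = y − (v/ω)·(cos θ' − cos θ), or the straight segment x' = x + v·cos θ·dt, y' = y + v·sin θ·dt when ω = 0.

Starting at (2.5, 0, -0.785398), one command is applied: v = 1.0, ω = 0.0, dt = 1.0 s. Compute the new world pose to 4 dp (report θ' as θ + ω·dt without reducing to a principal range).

θ' = -0.7854 + 0.0·1.0 = -0.7854
ω = 0 → straight: x' = 2.5 + 1.0·cos(-0.7854)·1.0 = 3.2071
y' = 0 + 1.0·sin(-0.7854)·1.0 = -0.7071

(3.2071, -0.7071, -0.7854)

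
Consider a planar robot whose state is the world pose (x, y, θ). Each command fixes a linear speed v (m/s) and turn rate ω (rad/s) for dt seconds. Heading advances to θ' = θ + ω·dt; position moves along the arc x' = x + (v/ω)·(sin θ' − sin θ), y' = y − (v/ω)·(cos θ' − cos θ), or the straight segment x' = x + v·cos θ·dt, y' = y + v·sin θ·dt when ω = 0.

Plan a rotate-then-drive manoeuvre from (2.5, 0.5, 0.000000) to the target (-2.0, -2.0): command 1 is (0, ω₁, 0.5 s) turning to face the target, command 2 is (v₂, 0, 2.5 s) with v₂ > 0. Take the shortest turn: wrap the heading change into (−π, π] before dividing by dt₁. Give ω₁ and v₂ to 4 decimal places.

heading to target = atan2(-2−0.5, -2−2.5) = -2.6345
Δθ = wrap(-2.6345 − 0.0000) = -2.6345; ω₁ = Δθ/dt₁ = -5.2690
distance = √((-2−2.5)² + (-2−0.5)²) = 5.1478; v₂ = distance/dt₂ = 2.0591

ω₁ = -5.2690, v₂ = 2.0591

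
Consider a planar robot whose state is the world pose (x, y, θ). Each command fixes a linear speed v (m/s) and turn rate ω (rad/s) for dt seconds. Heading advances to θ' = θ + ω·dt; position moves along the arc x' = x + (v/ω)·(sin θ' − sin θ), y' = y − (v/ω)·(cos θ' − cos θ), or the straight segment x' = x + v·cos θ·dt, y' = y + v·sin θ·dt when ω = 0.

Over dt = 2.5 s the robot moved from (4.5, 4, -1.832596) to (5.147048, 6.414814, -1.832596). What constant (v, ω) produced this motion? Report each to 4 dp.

Δθ = -1.832596 − -1.832596 = 0.000000
ω = Δθ/dt = 0.000000/2.5 = 0.0000
ω = 0 → v = (Δx·cos θ + Δy·sin θ)/dt = -1.0000

v = -1.0000, ω = 0.0000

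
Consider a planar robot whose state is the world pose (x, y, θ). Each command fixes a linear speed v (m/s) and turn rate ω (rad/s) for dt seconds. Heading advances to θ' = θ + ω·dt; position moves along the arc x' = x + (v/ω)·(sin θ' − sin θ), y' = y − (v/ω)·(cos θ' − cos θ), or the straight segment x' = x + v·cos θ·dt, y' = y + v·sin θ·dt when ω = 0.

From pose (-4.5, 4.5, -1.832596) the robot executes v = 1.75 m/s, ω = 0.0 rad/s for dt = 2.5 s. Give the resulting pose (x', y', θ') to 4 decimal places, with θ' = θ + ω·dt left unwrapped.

(-5.6323, 0.2741, -1.8326)

θ' = -1.8326 + 0.0·2.5 = -1.8326
ω = 0 → straight: x' = -4.5 + 1.75·cos(-1.8326)·2.5 = -5.6323
y' = 4.5 + 1.75·sin(-1.8326)·2.5 = 0.2741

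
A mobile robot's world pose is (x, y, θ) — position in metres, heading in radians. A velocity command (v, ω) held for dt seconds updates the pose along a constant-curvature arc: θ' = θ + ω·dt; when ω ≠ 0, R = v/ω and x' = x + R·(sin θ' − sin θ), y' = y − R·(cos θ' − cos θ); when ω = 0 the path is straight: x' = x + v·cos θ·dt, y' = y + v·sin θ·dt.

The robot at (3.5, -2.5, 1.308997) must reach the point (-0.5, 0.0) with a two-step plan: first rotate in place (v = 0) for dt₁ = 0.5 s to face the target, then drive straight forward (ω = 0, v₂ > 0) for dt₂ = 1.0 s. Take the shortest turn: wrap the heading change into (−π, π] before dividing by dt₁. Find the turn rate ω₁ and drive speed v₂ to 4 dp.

heading to target = atan2(0−-2.5, -0.5−3.5) = 2.5830
Δθ = wrap(2.5830 − 1.3090) = 1.2740; ω₁ = Δθ/dt₁ = 2.5480
distance = √((-0.5−3.5)² + (0−-2.5)²) = 4.7170; v₂ = distance/dt₂ = 4.7170

ω₁ = 2.5480, v₂ = 4.7170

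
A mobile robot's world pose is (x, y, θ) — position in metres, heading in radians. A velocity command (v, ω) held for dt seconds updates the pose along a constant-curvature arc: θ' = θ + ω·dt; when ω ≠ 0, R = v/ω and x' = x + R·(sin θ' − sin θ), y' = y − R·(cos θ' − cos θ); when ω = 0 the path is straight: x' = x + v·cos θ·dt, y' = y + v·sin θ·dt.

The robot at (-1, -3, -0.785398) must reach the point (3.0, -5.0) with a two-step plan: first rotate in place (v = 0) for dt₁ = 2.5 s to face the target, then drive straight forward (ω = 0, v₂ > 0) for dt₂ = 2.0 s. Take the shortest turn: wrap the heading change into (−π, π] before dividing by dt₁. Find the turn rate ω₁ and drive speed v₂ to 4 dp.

ω₁ = 0.1287, v₂ = 2.2361

heading to target = atan2(-5−-3, 3−-1) = -0.4636
Δθ = wrap(-0.4636 − -0.7854) = 0.3218; ω₁ = Δθ/dt₁ = 0.1287
distance = √((3−-1)² + (-5−-3)²) = 4.4721; v₂ = distance/dt₂ = 2.2361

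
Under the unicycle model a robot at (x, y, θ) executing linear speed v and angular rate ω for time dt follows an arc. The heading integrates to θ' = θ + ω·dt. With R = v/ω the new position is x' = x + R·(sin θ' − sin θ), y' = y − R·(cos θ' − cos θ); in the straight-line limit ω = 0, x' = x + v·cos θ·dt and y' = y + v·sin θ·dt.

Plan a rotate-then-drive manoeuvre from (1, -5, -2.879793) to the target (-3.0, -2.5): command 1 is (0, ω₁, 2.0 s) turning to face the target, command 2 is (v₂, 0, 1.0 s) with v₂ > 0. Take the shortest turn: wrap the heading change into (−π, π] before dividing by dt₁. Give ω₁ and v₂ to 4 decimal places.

ω₁ = -0.4102, v₂ = 4.7170

heading to target = atan2(-2.5−-5, -3−1) = 2.5830
Δθ = wrap(2.5830 − -2.8798) = -0.8204; ω₁ = Δθ/dt₁ = -0.4102
distance = √((-3−1)² + (-2.5−-5)²) = 4.7170; v₂ = distance/dt₂ = 4.7170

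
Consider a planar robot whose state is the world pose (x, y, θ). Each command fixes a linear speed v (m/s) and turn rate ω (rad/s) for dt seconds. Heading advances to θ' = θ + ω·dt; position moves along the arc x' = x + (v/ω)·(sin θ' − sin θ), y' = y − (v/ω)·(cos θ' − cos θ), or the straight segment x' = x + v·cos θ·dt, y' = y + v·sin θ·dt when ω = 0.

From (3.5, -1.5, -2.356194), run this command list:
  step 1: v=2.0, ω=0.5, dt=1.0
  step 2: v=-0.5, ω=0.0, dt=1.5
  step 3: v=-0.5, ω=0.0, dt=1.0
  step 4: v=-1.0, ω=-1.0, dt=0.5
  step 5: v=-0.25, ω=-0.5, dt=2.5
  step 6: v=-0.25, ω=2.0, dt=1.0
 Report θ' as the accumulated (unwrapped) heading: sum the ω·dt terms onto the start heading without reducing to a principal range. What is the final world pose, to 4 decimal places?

step 1: θ'=-1.8562 (R=4.0000) → pose (2.4902, -3.2023, -1.8562)
step 2: θ'=-1.8562 (straight) → pose (2.7014, -2.4826, -1.8562)
step 3: θ'=-1.8562 (straight) → pose (2.8422, -2.0028, -1.8562)
step 4: θ'=-2.3562 (R=1.0000) → pose (3.0946, -1.5773, -2.3562)
step 5: θ'=-3.6062 (R=0.5000) → pose (3.6722, -1.4838, -3.6062)
step 6: θ'=-1.6062 (R=-0.1250) → pose (3.8531, -1.3765, -1.6062)

(3.8531, -1.3765, -1.6062)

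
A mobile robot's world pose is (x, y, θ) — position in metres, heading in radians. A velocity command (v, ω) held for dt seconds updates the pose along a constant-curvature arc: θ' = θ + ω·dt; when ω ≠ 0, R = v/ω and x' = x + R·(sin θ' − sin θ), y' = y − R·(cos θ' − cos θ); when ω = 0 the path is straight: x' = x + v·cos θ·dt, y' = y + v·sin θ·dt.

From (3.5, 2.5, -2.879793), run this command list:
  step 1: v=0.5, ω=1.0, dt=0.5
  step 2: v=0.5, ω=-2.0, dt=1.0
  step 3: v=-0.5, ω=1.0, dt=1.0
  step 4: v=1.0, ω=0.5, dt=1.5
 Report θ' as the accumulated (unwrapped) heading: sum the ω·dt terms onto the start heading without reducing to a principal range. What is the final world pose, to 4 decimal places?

(1.7787, 1.9557, -2.6298)

step 1: θ'=-2.3798 (R=0.5000) → pose (3.2843, 2.3788, -2.3798)
step 2: θ'=-4.3798 (R=-0.2500) → pose (2.8754, 2.4781, -4.3798)
step 3: θ'=-3.3798 (R=-0.5000) → pose (3.2301, 2.1555, -3.3798)
step 4: θ'=-2.6298 (R=2.0000) → pose (1.7787, 1.9557, -2.6298)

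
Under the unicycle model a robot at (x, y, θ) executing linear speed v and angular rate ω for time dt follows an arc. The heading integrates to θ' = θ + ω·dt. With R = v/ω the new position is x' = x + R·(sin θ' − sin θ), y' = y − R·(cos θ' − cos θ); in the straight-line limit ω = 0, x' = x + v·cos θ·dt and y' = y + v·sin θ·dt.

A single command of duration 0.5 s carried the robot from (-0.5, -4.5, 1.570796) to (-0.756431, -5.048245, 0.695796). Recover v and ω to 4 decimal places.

Δθ = 0.695796 − 1.570796 = -0.875000
ω = Δθ/dt = -0.875000/0.5 = -1.7500
R = −Δy/(cos θ' − cos θ) = 0.7143
v = R·ω = 0.7143·-1.7500 = -1.2500

v = -1.2500, ω = -1.7500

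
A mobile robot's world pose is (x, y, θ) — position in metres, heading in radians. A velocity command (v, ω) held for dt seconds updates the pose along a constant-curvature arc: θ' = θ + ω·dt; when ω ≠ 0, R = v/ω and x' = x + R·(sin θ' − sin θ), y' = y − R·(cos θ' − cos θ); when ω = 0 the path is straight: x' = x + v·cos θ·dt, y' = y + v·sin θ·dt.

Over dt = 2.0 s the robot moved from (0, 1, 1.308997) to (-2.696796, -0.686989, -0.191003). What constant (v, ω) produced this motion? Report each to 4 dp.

Δθ = -0.191003 − 1.308997 = -1.500000
ω = Δθ/dt = -1.500000/2.0 = -0.7500
R = Δx/(sin θ' − sin θ) = 2.3333
v = R·ω = 2.3333·-0.7500 = -1.7500

v = -1.7500, ω = -0.7500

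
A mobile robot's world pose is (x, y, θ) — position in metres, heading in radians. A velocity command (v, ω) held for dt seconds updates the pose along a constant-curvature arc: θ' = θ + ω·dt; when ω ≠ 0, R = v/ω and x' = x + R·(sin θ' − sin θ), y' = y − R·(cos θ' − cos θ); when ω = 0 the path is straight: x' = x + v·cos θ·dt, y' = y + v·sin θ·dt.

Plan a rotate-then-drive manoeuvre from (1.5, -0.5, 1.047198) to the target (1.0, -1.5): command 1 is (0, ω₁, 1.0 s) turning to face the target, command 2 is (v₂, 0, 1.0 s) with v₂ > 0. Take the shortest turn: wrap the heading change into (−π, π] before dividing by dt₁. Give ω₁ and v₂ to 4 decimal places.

ω₁ = -3.0816, v₂ = 1.1180

heading to target = atan2(-1.5−-0.5, 1−1.5) = -2.0344
Δθ = wrap(-2.0344 − 1.0472) = -3.0816; ω₁ = Δθ/dt₁ = -3.0816
distance = √((1−1.5)² + (-1.5−-0.5)²) = 1.1180; v₂ = distance/dt₂ = 1.1180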